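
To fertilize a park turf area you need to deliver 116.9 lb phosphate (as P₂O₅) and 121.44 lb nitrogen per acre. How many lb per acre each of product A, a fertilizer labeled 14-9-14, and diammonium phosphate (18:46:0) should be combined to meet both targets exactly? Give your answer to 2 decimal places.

With a, b = lb per acre of product A and diammonium phosphate:
P₂O₅: 0.09·a + 0.46·b = 116.9
N: 0.14·a + 0.18·b = 121.44
Eliminate b: (row1) − 0.46/0.18·(row2) → -0.267778·a = -193.447, so a = 722.4149.
Then b = (121.44 − 0.14·722.4149) / 0.18 = 112.788.

722.41 lb product A, 112.79 lb diammonium phosphate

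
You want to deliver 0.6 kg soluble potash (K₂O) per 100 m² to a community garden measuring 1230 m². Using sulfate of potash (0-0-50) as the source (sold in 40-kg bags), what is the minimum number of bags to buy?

Product per 100 m² = 0.6 / 50% = 1.2 kg.
Total product = 1.2 × 1230 / 100 = 14.76 kg.
Bags = ⌈14.76 / 40⌉ = 1.

1 bags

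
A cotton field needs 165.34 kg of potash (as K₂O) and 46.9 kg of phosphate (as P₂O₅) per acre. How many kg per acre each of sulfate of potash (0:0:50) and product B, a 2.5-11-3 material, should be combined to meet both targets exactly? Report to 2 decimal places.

With a, b = kg per acre of sulfate of potash and product B:
K₂O: 0.5·a + 0.03·b = 165.34
P₂O₅: 0·a + 0.11·b = 46.9
Solving simultaneously: a = 305.098, b = 426.364.

305.10 kg sulfate of potash, 426.36 kg product B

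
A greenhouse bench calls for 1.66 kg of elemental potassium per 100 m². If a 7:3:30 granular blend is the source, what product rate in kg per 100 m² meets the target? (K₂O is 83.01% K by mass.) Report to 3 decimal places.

As K₂O: 1.66 / 0.8301 = 1.99976 kg per 100 m².
Product per 100 m² = 1.99976 / 30% = 6.66586 kg.

6.666 kg of product per hundred sq m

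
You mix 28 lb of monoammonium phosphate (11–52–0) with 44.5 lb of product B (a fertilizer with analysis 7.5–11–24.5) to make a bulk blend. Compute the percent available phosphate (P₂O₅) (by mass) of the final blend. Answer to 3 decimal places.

Total mass = 28 + 44.5 = 72.5 lb.
P₂O₅ mass = 52%×28 + 11%×44.5 = 19.455 lb.
% P₂O₅ = 19.455 / 72.5 = 26.83448%.

26.834% P₂O₅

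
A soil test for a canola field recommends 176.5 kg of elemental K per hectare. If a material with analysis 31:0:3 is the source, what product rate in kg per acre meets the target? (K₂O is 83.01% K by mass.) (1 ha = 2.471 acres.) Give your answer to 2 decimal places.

As K₂O: 176.5 / 0.8301 = 212.625 kg per hectare.
Product per hectare = 212.625 / 3% = 7087.5 kg.
Convert to per acre: 7087.5 × 0.404694 = 2868.272 kg.

2868.27 kg of product per acre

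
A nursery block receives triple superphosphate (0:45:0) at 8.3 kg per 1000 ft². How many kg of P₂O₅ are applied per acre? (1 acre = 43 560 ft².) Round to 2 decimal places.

P₂O₅ per 1000 ft² = 8.3 × 45% = 3.735 kg.
Convert to per acre: 3.735 × 43.56 = 162.697 kg.

162.70 kg P₂O₅ per acre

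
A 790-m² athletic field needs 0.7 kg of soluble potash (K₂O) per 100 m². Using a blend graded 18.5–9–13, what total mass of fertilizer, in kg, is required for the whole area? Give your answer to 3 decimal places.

42.538 kg

Product per 100 m² = 0.7 / 13% = 5.38462 kg.
Total product = 5.38462 × 790 / 100 = 42.53846 kg.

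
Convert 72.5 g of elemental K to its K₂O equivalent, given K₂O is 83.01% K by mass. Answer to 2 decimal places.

K₂O = 72.5 / 0.8301 = 87.3389 g.

87.34 g K₂O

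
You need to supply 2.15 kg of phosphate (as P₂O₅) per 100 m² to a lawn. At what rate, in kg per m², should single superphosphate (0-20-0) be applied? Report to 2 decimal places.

Product per 100 m² = 2.15 / 20% = 10.75 kg.
Convert to per m²: 10.75 × 0.01 = 0.1075 kg.

0.11 kg of product per sq m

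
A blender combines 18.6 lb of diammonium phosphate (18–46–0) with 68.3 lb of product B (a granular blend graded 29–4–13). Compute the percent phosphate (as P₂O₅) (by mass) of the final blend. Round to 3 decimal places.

12.990% P₂O₅

Total mass = 18.6 + 68.3 = 86.9 lb.
P₂O₅ mass = 46%×18.6 + 4%×68.3 = 11.288 lb.
% P₂O₅ = 11.288 / 86.9 = 12.9896%.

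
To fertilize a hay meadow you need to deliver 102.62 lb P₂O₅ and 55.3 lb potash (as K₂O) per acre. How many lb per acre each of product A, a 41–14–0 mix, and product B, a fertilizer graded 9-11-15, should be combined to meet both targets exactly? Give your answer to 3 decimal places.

443.333 lb product A, 368.667 lb product B

Per-acre balance (a = product A, b = product B):
P₂O₅: 0.14·a + 0.11·b = 102.62
K₂O: 0·a + 0.15·b = 55.3
Solving simultaneously: a = 443.3333, b = 368.6667.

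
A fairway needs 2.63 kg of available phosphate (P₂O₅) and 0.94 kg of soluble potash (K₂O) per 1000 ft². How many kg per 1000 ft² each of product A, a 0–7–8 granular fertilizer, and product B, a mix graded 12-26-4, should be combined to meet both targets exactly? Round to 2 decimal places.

Let a = kg of product A, b = kg of product B (per 1000 ft²).
P₂O₅: 0.07·a + 0.26·b = 2.63
K₂O: 0.08·a + 0.04·b = 0.94
Eliminate b: (row1) − 0.26/0.04·(row2) → -0.45·a = -3.48, so a = 7.73333.
Then b = (0.94 − 0.08·7.73333) / 0.04 = 8.03333.

7.73 kg product A, 8.03 kg product B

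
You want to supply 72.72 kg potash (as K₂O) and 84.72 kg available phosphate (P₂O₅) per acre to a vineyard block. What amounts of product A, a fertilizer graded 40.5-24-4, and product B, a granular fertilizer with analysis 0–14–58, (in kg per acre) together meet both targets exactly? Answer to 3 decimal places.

With a, b = kg per acre of product A and product B:
K₂O: 0.04·a + 0.58·b = 72.72
P₂O₅: 0.24·a + 0.14·b = 84.72
Eliminate a: (row1) − 0.04/0.24·(row2) → 0.556667·b = 58.6, so b = 105.26946.
Back-substitute: a = (72.72 − 0.58·105.26946) / 0.04 = 291.5928.

291.593 kg product A, 105.269 kg product B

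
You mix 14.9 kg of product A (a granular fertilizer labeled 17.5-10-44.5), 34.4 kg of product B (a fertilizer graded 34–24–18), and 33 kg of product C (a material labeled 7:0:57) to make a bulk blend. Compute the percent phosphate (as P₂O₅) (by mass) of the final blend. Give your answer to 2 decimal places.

Total mass = 14.9 + 34.4 + 33 = 82.3 kg.
P₂O₅ mass = 10%×14.9 + 24%×34.4 + 0%×33 = 9.746 kg.
% P₂O₅ = 9.746 / 82.3 = 11.842%.

11.84% P₂O₅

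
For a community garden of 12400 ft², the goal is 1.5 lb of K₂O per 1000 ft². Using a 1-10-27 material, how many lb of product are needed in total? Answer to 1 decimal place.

68.9 lb

Product per 1000 ft² = 1.5 / 27% = 5.55556 lb.
Total product = 5.55556 × 12400 / 1000 = 68.8889 lb.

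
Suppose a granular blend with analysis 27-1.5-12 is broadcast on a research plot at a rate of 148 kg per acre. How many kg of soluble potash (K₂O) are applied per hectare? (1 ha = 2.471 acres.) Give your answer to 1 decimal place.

K₂O per acre = 148 × 12% = 17.76 kg.
Convert to per hectare: 17.76 × 2.471 = 43.885 kg.

43.9 kg K₂O per hectare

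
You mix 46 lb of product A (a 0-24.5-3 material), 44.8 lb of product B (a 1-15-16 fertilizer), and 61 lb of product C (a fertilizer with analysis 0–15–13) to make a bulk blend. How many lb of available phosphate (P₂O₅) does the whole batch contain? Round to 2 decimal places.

P₂O₅ mass = 24.5%×46 + 15%×44.8 + 15%×61 = 27.14 lb.

27.14 lb P₂O₅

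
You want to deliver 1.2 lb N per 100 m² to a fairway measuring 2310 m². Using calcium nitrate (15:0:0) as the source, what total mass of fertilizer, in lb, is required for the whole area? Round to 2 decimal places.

Product per 100 m² = 1.2 / 15% = 8 lb.
Total product = 8 × 2310 / 100 = 184.8 lb.

184.80 lb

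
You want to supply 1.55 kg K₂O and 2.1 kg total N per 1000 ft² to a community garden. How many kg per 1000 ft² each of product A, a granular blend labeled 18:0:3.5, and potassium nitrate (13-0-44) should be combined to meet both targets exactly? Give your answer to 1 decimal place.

9.7 kg product A, 2.8 kg potassium nitrate

Let a = kg of product A, b = kg of potassium nitrate (per 1000 ft²).
K₂O: 0.035·a + 0.44·b = 1.55
N: 0.18·a + 0.13·b = 2.1
From row1: a = (1.55 − 0.44·b) / 0.035.
Into row2: 0.18·(1.55 − 0.44·b)/0.035 + 0.13·b = 2.1 → b = 2.75285, a = 9.6785.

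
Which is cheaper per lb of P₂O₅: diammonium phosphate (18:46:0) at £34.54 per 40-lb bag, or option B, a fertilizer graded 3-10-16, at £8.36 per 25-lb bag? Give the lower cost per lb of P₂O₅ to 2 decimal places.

diammonium phosphate: P₂O₅ per bag = 40 × 46% = 18.4 lb; cost = 34.54 / 18.4 = £1.8772/lb P₂O₅.
option B: P₂O₅ per bag = 25 × 10% = 2.5 lb; cost = 8.36 / 2.5 = £3.3440/lb P₂O₅.
diammonium phosphate is cheaper.

£1.88 per lb P₂O₅ (diammonium phosphate)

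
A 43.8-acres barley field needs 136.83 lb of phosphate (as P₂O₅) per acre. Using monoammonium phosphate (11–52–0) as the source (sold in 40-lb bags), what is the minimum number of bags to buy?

289 bags

Product per acre = 136.83 / 52% = 263.135 lb.
Total product = 263.135 × 43.8 = 11525.3 lb.
Bags = ⌈11525.3 / 40⌉ = 289.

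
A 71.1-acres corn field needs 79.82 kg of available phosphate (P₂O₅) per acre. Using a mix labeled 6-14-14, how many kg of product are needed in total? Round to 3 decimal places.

Product per acre = 79.82 / 14% = 570.143 kg.
Total product = 570.143 × 71.1 = 40537.1571 kg.

40537.157 kg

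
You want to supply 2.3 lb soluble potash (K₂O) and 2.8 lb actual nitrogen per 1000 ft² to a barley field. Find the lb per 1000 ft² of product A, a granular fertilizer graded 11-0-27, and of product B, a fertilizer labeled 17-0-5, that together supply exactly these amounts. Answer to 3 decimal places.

With a, b = lb per 1000 ft² of product A and product B:
K₂O: 0.27·a + 0.05·b = 2.3
N: 0.11·a + 0.17·b = 2.8
Solving simultaneously: a = 6.21287, b = 12.450495.

6.213 lb product A, 12.450 lb product B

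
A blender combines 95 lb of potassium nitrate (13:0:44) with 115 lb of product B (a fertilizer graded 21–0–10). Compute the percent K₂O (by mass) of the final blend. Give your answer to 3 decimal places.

Total mass = 95 + 115 = 210 lb.
K₂O mass = 44%×95 + 10%×115 = 53.3 lb.
% K₂O = 53.3 / 210 = 25.38095%.

25.381% K₂O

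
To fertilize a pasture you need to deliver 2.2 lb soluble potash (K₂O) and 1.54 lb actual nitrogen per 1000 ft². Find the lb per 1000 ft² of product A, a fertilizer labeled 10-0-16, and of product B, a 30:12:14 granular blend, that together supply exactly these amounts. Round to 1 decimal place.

13.1 lb product A, 0.8 lb product B

Per-1000 ft² balance (a = product A, b = product B):
K₂O: 0.16·a + 0.14·b = 2.2
N: 0.1·a + 0.3·b = 1.54
Solving simultaneously: a = 13.0706, b = 0.776471.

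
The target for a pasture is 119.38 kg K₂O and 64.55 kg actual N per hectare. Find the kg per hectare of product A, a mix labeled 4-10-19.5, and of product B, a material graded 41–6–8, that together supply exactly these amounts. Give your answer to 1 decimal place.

With a, b = kg per hectare of product A and product B:
K₂O: 0.195·a + 0.08·b = 119.38
N: 0.04·a + 0.41·b = 64.55
Solving simultaneously: a = 570.447, b = 101.786.

570.4 kg product A, 101.8 kg product B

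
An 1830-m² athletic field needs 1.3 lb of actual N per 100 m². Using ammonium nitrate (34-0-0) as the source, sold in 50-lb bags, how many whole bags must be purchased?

2 bags

Product per 100 m² = 1.3 / 34% = 3.82353 lb.
Total product = 3.82353 × 1830 / 100 = 69.9706 lb.
Bags = ⌈69.9706 / 50⌉ = 2.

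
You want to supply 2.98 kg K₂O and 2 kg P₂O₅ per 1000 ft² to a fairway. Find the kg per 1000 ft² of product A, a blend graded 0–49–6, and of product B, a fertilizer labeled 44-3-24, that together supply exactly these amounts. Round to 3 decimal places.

3.373 kg product A, 11.573 kg product B

With a, b = kg per 1000 ft² of product A and product B:
K₂O: 0.06·a + 0.24·b = 2.98
P₂O₅: 0.49·a + 0.03·b = 2
Eliminate a: (row1) − 0.06/0.49·(row2) → 0.236327·b = 2.7351, so b = 11.5734.
Back-substitute: a = (2.98 − 0.24·11.5734) / 0.06 = 3.37306.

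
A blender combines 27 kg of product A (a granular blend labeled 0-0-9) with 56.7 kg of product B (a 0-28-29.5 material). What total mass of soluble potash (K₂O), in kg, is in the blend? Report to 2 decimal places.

K₂O mass = 9%×27 + 29.5%×56.7 = 19.1565 kg.

19.16 kg K₂O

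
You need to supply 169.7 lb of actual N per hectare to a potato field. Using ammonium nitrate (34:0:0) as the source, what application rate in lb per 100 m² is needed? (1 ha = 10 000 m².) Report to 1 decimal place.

5.0 lb of product per hundred sq m

Product per hectare = 169.7 / 34% = 499.118 lb.
Convert to per 100 m²: 499.118 × 0.01 = 4.99118 lb.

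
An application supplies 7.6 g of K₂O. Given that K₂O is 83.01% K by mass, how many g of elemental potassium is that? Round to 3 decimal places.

6.309 g K

K = 7.6 × 0.8301 = 6.30876 g.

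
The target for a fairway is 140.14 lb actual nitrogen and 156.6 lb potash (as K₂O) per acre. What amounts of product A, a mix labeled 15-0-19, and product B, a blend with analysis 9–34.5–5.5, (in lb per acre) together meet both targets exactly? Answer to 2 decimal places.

721.62 lb product A, 354.42 lb product B

Per-acre balance (a = product A, b = product B):
N: 0.15·a + 0.09·b = 140.14
K₂O: 0.19·a + 0.055·b = 156.6
Eliminate b: (row1) − 0.09/0.055·(row2) → -0.160909·a = -116.115, so a = 721.616.
Then b = (156.6 − 0.19·721.616) / 0.055 = 354.418.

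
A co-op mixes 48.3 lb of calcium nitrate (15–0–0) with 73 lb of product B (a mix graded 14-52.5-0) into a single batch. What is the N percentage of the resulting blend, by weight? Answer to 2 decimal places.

Total mass = 48.3 + 73 = 121.3 lb.
N mass = 15%×48.3 + 14%×73 = 17.465 lb.
% N = 17.465 / 121.3 = 14.3982%.

14.40% N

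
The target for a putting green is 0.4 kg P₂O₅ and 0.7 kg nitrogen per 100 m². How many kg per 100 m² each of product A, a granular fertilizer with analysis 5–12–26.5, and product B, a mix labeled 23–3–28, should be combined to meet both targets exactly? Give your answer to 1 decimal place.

2.7 kg product A, 2.5 kg product B

With a, b = kg per 100 m² of product A and product B:
P₂O₅: 0.12·a + 0.03·b = 0.4
N: 0.05·a + 0.23·b = 0.7
From row1: a = (0.4 − 0.03·b) / 0.12.
Into row2: 0.05·(0.4 − 0.03·b)/0.12 + 0.23·b = 0.7 → b = 2.45211, a = 2.72031.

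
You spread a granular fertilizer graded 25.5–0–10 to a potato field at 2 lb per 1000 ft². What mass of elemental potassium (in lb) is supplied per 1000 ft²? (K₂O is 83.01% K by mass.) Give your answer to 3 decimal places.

0.166 lb K per thousand sq ft

K₂O per 1000 ft² = 2 × 10% = 0.2 lb.
Elemental K = 0.2 × 0.8301 = 0.16602 lb per 1000 ft².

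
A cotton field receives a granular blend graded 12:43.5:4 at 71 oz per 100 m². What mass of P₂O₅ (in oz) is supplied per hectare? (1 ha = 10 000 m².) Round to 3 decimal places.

P₂O₅ per 100 m² = 71 × 43.5% = 30.885 oz.
Convert to per hectare: 30.885 × 100 = 3088.5 oz.

3088.500 oz P₂O₅ per hectare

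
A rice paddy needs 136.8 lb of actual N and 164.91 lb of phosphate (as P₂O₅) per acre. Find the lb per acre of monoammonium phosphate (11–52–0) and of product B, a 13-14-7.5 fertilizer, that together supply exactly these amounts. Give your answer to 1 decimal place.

43.8 lb monoammonium phosphate, 1015.2 lb product B

With a, b = lb per acre of monoammonium phosphate and product B:
N: 0.11·a + 0.13·b = 136.8
P₂O₅: 0.52·a + 0.14·b = 164.91
Eliminate a: (row1) − 0.11/0.52·(row2) → 0.100385·b = 101.915, so b = 1015.247.
Back-substitute: a = (136.8 − 0.13·1015.247) / 0.11 = 43.7989.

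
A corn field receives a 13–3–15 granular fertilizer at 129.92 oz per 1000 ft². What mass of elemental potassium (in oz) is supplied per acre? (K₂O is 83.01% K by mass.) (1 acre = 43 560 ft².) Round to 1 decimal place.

K₂O per 1000 ft² = 129.92 × 15% = 19.488 oz.
Elemental K = 19.488 × 0.8301 = 16.177 oz per 1000 ft².
Convert to per acre: 16.177 × 43.56 = 704.67 oz.

704.7 oz K per acre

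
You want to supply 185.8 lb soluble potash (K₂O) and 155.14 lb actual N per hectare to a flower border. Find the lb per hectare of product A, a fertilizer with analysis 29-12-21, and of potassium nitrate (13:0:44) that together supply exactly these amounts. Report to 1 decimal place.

439.8 lb product A, 212.4 lb potassium nitrate

With a, b = lb per hectare of product A and potassium nitrate:
K₂O: 0.21·a + 0.44·b = 185.8
N: 0.29·a + 0.13·b = 155.14
From row1: a = (185.8 − 0.44·b) / 0.21.
Into row2: 0.29·(185.8 − 0.44·b)/0.21 + 0.13·b = 155.14 → b = 212.389, a = 439.757.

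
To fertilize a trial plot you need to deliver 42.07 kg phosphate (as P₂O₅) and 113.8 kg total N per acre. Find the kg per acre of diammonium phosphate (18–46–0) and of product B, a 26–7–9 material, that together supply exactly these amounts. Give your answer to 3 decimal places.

27.778 kg diammonium phosphate, 418.462 kg product B

With a, b = kg per acre of diammonium phosphate and product B:
P₂O₅: 0.46·a + 0.07·b = 42.07
N: 0.18·a + 0.26·b = 113.8
From row1: a = (42.07 − 0.07·b) / 0.46.
Into row2: 0.18·(42.07 − 0.07·b)/0.46 + 0.26·b = 113.8 → b = 418.4617, a = 27.7776.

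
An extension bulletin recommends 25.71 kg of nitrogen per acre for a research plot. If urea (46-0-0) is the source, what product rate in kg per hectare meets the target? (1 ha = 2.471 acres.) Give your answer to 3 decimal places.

Product per acre = 25.71 / 46% = 55.8913 kg.
Convert to per hectare: 55.8913 × 2.471 = 138.1074 kg.

138.107 kg of product per hectare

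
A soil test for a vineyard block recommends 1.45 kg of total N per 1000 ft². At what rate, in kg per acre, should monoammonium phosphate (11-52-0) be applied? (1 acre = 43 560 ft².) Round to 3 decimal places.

574.200 kg of product per acre

Product per 1000 ft² = 1.45 / 11% = 13.1818 kg.
Convert to per acre: 13.1818 × 43.56 = 574.2 kg.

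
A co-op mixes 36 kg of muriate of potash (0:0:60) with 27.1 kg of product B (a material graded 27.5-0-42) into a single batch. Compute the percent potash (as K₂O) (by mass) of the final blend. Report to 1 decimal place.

52.3% K₂O

Total mass = 36 + 27.1 = 63.1 kg.
K₂O mass = 60%×36 + 42%×27.1 = 32.982 kg.
% K₂O = 32.982 / 63.1 = 52.2694%.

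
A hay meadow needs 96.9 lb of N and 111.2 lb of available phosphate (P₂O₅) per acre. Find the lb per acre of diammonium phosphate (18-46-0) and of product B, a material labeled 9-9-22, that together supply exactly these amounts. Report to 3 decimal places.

Let a = lb of diammonium phosphate, b = lb of product B (per acre).
N: 0.18·a + 0.09·b = 96.9
P₂O₅: 0.46·a + 0.09·b = 111.2
Eliminate a: (row1) − 0.18/0.46·(row2) → 0.0547826·b = 53.387, so b = 974.5238.
Back-substitute: a = (96.9 − 0.09·974.5238) / 0.18 = 51.0714.

51.071 lb diammonium phosphate, 974.524 lb product B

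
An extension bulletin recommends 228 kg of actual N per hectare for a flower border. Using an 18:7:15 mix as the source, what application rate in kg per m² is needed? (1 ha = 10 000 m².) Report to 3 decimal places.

Product per hectare = 228 / 18% = 1266.67 kg.
Convert to per m²: 1266.67 × 0.0001 = 0.126667 kg.

0.127 kg of product per sq m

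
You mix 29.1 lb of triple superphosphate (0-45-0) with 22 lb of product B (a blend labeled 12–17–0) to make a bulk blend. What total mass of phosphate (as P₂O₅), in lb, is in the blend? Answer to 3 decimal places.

16.835 lb P₂O₅

P₂O₅ mass = 45%×29.1 + 17%×22 = 16.835 lb.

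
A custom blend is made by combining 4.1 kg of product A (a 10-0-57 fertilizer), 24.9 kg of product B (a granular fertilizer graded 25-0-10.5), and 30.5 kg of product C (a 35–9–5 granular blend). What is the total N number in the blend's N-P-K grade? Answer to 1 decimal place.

29.1% N

Total mass = 4.1 + 24.9 + 30.5 = 59.5 kg.
N mass = 10%×4.1 + 25%×24.9 + 35%×30.5 = 17.31 kg.
% N = 17.31 / 59.5 = 29.0924%.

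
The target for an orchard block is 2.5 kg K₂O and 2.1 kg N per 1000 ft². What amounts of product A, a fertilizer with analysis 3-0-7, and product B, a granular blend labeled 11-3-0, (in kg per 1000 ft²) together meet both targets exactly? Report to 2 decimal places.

With a, b = kg per 1000 ft² of product A and product B:
K₂O: 0.07·a + 0·b = 2.5
N: 0.03·a + 0.11·b = 2.1
Solving simultaneously: a = 35.7143, b = 9.35065.

35.71 kg product A, 9.35 kg product B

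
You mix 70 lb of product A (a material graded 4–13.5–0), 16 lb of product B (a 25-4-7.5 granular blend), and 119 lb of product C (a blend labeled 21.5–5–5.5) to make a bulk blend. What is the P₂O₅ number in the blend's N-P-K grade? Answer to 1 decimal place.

7.8% P₂O₅

Total mass = 70 + 16 + 119 = 205 lb.
P₂O₅ mass = 13.5%×70 + 4%×16 + 5%×119 = 16.04 lb.
% P₂O₅ = 16.04 / 205 = 7.82439%.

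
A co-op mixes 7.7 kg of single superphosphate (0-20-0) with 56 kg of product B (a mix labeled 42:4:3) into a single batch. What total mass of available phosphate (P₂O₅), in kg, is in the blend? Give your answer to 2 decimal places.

3.78 kg P₂O₅

P₂O₅ mass = 20%×7.7 + 4%×56 = 3.78 kg.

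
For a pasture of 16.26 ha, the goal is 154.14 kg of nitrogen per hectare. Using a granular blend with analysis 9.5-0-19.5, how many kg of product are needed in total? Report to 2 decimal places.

Product per hectare = 154.14 / 9.5% = 1622.53 kg.
Total product = 1622.53 × 16.26 = 26382.278 kg.

26382.28 kg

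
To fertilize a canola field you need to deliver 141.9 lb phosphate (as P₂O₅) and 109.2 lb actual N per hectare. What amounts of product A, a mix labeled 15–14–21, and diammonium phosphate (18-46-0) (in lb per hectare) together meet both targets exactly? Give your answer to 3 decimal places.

563.699 lb product A, 136.918 lb diammonium phosphate

With a, b = lb per hectare of product A and diammonium phosphate:
P₂O₅: 0.14·a + 0.46·b = 141.9
N: 0.15·a + 0.18·b = 109.2
From row1: a = (141.9 − 0.46·b) / 0.14.
Into row2: 0.15·(141.9 − 0.46·b)/0.14 + 0.18·b = 109.2 → b = 136.9178, a = 563.6986.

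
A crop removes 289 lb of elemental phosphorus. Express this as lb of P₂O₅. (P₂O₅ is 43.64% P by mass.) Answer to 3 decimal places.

662.236 lb P₂O₅

P₂O₅ = 289 / 0.4364 = 662.23648 lb.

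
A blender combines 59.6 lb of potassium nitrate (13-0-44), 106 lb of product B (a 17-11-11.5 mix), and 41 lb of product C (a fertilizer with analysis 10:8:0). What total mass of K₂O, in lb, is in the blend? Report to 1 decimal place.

K₂O mass = 44%×59.6 + 11.5%×106 + 0%×41 = 38.414 lb.

38.4 lb K₂O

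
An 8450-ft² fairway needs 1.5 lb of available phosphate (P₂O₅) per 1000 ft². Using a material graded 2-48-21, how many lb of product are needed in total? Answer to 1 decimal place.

Product per 1000 ft² = 1.5 / 48% = 3.125 lb.
Total product = 3.125 × 8450 / 1000 = 26.4062 lb.

26.4 lb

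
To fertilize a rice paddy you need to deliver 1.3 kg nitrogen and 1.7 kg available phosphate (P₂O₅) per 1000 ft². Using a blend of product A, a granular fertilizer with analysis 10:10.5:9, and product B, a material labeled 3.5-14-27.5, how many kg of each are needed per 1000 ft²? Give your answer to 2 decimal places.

Per-1000 ft² balance (a = product A, b = product B):
N: 0.1·a + 0.035·b = 1.3
P₂O₅: 0.105·a + 0.14·b = 1.7
Solving simultaneously: a = 11.8644, b = 3.24455.

11.86 kg product A, 3.24 kg product B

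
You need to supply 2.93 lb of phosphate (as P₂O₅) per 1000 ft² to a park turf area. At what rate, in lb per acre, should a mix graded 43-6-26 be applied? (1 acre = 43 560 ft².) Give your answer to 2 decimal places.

2127.18 lb of product per acre

Product per 1000 ft² = 2.93 / 6% = 48.8333 lb.
Convert to per acre: 48.8333 × 43.56 = 2127.18 lb.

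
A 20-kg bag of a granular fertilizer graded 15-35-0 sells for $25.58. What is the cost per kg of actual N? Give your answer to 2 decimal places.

N in bag = 20 × 15% = 3 kg.
Cost per kg N = $25.58 / 3 = $8.5267.

$8.53 per kg N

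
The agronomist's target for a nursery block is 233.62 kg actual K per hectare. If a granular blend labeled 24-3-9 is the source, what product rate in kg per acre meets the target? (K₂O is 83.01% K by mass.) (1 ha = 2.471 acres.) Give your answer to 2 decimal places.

1265.51 kg of product per acre

As K₂O: 233.62 / 0.8301 = 281.436 kg per hectare.
Product per hectare = 281.436 / 9% = 3127.07 kg.
Convert to per acre: 3127.07 × 0.404694 = 1265.506 kg.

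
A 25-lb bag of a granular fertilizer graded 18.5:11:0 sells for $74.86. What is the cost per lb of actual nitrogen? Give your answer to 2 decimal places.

N in bag = 25 × 18.5% = 4.625 lb.
Cost per lb N = $74.86 / 4.625 = $16.1859.

$16.19 per lb N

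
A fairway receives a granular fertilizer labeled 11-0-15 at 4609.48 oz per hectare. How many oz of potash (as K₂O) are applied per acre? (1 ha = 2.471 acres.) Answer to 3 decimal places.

K₂O per hectare = 4609.48 × 15% = 691.422 oz.
Convert to per acre: 691.422 × 0.404694 = 279.8146 oz.

279.815 oz K₂O per acre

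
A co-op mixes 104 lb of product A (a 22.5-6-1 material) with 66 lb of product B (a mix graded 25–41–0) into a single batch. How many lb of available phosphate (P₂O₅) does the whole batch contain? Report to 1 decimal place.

33.3 lb P₂O₅

P₂O₅ mass = 6%×104 + 41%×66 = 33.3 lb.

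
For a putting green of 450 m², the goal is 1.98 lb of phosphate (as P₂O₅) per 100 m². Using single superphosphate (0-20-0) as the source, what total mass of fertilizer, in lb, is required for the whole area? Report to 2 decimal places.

Product per 100 m² = 1.98 / 20% = 9.9 lb.
Total product = 9.9 × 450 / 100 = 44.55 lb.

44.55 lb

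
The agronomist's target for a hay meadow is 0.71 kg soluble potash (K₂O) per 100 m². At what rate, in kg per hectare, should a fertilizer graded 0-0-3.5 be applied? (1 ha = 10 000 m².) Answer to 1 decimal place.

2028.6 kg of product per hectare

Product per 100 m² = 0.71 / 3.5% = 20.2857 kg.
Convert to per hectare: 20.2857 × 100 = 2028.57 kg.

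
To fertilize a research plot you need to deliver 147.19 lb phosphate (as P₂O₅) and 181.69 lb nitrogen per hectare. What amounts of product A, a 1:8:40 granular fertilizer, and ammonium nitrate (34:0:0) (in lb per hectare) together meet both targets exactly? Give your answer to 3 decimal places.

With a, b = lb per hectare of product A and ammonium nitrate:
P₂O₅: 0.08·a + 0·b = 147.19
N: 0.01·a + 0.34·b = 181.69
Eliminate b: (row1) − 0/0.34·(row2) → 0.08·a = 147.19, so a = 1839.875.
Then b = (181.69 − 0.01·1839.875) / 0.34 = 480.2684.

1839.875 lb product A, 480.268 lb ammonium nitrate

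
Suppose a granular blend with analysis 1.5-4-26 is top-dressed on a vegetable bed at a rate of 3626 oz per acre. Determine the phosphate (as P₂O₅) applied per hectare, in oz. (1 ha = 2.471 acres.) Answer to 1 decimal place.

P₂O₅ per acre = 3626 × 4% = 145.04 oz.
Convert to per hectare: 145.04 × 2.471 = 358.394 oz.

358.4 oz P₂O₅ per hectare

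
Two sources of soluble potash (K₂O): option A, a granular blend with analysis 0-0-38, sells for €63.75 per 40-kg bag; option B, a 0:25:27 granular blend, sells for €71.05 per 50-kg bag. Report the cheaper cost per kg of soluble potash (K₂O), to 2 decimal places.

€4.19 per kg K₂O (option A)

option A: K₂O per bag = 40 × 38% = 15.2 kg; cost = 63.75 / 15.2 = €4.1941/kg K₂O.
option B: K₂O per bag = 50 × 27% = 13.5 kg; cost = 71.05 / 13.5 = €5.2630/kg K₂O.
option A is cheaper.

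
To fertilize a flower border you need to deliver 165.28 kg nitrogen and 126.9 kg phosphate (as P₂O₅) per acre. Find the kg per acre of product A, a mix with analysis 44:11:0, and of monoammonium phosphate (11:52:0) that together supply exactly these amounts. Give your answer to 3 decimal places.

Let a = kg of product A, b = kg of monoammonium phosphate (per acre).
N: 0.44·a + 0.11·b = 165.28
P₂O₅: 0.11·a + 0.52·b = 126.9
Eliminate a: (row1) − 0.44/0.11·(row2) → -1.97·b = -342.32, so b = 173.766497.
Back-substitute: a = (165.28 − 0.11·173.766497) / 0.44 = 332.1947.

332.195 kg product A, 173.766 kg monoammonium phosphate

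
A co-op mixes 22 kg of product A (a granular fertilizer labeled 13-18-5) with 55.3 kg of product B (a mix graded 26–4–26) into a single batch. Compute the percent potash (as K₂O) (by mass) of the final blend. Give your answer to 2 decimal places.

Total mass = 22 + 55.3 = 77.3 kg.
K₂O mass = 5%×22 + 26%×55.3 = 15.478 kg.
% K₂O = 15.478 / 77.3 = 20.0233%.

20.02% K₂O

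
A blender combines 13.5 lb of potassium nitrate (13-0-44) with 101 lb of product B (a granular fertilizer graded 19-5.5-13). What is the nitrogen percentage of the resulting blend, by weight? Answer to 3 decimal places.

Total mass = 13.5 + 101 = 114.5 lb.
N mass = 13%×13.5 + 19%×101 = 20.945 lb.
% N = 20.945 / 114.5 = 18.2926%.

18.293% N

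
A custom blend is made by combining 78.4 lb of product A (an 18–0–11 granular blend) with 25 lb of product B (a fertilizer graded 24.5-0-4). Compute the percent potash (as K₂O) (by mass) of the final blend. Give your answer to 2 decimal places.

Total mass = 78.4 + 25 = 103.4 lb.
K₂O mass = 11%×78.4 + 4%×25 = 9.624 lb.
% K₂O = 9.624 / 103.4 = 9.30754%.

9.31% K₂O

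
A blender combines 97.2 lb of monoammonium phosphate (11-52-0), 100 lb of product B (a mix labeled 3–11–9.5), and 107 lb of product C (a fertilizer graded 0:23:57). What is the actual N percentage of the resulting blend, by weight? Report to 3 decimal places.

Total mass = 97.2 + 100 + 107 = 304.2 lb.
N mass = 11%×97.2 + 3%×100 + 0%×107 = 13.692 lb.
% N = 13.692 / 304.2 = 4.50099%.

4.501% N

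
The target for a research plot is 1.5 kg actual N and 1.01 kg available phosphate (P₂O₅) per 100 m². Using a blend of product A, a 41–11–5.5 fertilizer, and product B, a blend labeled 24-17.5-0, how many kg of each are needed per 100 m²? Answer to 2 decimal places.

Per-100 m² balance (a = product A, b = product B):
N: 0.41·a + 0.24·b = 1.5
P₂O₅: 0.11·a + 0.175·b = 1.01
Eliminate a: (row1) − 0.41/0.11·(row2) → -0.412273·b = -2.26455, so b = 5.49283.
Back-substitute: a = (1.5 − 0.24·5.49283) / 0.41 = 0.443219.

0.44 kg product A, 5.49 kg product B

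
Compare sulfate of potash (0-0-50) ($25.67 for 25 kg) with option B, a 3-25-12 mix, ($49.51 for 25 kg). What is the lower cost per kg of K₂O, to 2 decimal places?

sulfate of potash: K₂O per bag = 25 × 50% = 12.5 kg; cost = 25.67 / 12.5 = $2.0536/kg K₂O.
option B: K₂O per bag = 25 × 12% = 3 kg; cost = 49.51 / 3 = $16.5033/kg K₂O.
sulfate of potash is cheaper.

$2.05 per kg K₂O (sulfate of potash)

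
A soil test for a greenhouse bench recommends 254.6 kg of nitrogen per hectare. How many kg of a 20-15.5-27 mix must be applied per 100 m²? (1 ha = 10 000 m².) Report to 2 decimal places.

12.73 kg of product per hundred sq m

Product per hectare = 254.6 / 20% = 1273 kg.
Convert to per 100 m²: 1273 × 0.01 = 12.73 kg.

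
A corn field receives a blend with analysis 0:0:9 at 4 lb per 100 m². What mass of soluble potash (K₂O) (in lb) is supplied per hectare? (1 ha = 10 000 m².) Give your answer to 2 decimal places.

K₂O per 100 m² = 4 × 9% = 0.36 lb.
Convert to per hectare: 0.36 × 100 = 36 lb.

36.00 lb K₂O per hectare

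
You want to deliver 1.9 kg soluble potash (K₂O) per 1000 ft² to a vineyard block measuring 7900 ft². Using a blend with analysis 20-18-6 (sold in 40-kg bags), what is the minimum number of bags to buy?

7 bags

Product per 1000 ft² = 1.9 / 6% = 31.6667 kg.
Total product = 31.6667 × 7900 / 1000 = 250.167 kg.
Bags = ⌈250.167 / 40⌉ = 7.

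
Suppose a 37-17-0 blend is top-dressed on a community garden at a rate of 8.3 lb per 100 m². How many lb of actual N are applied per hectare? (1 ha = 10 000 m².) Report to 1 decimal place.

307.1 lb N per hectare

nitrogen per 100 m² = 8.3 × 37% = 3.071 lb.
Convert to per hectare: 3.071 × 100 = 307.1 lb.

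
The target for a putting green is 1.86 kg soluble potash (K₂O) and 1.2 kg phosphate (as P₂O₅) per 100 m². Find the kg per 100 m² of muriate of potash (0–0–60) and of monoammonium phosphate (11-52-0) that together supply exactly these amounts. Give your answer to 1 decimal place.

Let a = kg of muriate of potash, b = kg of monoammonium phosphate (per 100 m²).
K₂O: 0.6·a + 0·b = 1.86
P₂O₅: 0·a + 0.52·b = 1.2
Solving simultaneously: a = 3.1, b = 2.30769.

3.1 kg muriate of potash, 2.3 kg monoammonium phosphate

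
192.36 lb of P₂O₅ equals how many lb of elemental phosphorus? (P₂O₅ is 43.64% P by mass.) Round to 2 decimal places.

P = 192.36 × 0.4364 = 83.9459 lb.

83.95 lb P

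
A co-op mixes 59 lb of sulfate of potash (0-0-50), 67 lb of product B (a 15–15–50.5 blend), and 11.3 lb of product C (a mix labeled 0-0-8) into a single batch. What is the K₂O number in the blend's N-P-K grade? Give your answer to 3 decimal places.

Total mass = 59 + 67 + 11.3 = 137.3 lb.
K₂O mass = 50%×59 + 50.5%×67 + 8%×11.3 = 64.239 lb.
% K₂O = 64.239 / 137.3 = 46.7873%.

46.787% K₂O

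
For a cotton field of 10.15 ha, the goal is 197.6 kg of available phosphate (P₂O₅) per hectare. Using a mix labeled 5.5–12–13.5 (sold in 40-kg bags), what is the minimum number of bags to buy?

418 bags

Product per hectare = 197.6 / 12% = 1646.67 kg.
Total product = 1646.67 × 10.15 = 16713.7 kg.
Bags = ⌈16713.7 / 40⌉ = 418.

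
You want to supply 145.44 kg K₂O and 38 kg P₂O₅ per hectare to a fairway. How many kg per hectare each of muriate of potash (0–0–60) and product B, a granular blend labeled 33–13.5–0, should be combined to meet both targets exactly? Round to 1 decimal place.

With a, b = kg per hectare of muriate of potash and product B:
K₂O: 0.6·a + 0·b = 145.44
P₂O₅: 0·a + 0.135·b = 38
Solving simultaneously: a = 242.4, b = 281.481.

242.4 kg muriate of potash, 281.5 kg product B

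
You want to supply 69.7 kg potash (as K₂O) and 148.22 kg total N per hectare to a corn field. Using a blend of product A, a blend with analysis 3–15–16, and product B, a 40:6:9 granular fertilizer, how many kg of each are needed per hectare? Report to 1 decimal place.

237.2 kg product A, 352.8 kg product B

With a, b = kg per hectare of product A and product B:
K₂O: 0.16·a + 0.09·b = 69.7
N: 0.03·a + 0.4·b = 148.22
From row1: a = (69.7 − 0.09·b) / 0.16.
Into row2: 0.03·(69.7 − 0.09·b)/0.16 + 0.4·b = 148.22 → b = 352.76, a = 237.197.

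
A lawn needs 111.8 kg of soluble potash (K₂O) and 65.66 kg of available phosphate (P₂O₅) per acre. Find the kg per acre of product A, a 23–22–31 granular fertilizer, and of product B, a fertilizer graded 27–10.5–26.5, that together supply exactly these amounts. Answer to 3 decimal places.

Per-acre balance (a = product A, b = product B):
K₂O: 0.31·a + 0.265·b = 111.8
P₂O₅: 0.22·a + 0.105·b = 65.66
Eliminate b: (row1) − 0.265/0.105·(row2) → -0.245238·a = -53.9133, so a = 219.8408.
Then b = (65.66 − 0.22·219.8408) / 0.105 = 164.7146.

219.841 kg product A, 164.715 kg product B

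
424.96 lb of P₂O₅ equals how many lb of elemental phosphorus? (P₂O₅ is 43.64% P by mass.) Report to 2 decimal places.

185.45 lb P

P = 424.96 × 0.4364 = 185.453 lb.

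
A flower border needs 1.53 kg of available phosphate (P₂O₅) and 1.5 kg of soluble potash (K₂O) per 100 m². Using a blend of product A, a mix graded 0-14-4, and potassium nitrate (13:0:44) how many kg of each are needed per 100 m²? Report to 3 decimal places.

10.929 kg product A, 2.416 kg potassium nitrate

With a, b = kg per 100 m² of product A and potassium nitrate:
P₂O₅: 0.14·a + 0·b = 1.53
K₂O: 0.04·a + 0.44·b = 1.5
Eliminate a: (row1) − 0.14/0.04·(row2) → -1.54·b = -3.72, so b = 2.41558.
Back-substitute: a = (1.53 − 0·2.41558) / 0.14 = 10.9286.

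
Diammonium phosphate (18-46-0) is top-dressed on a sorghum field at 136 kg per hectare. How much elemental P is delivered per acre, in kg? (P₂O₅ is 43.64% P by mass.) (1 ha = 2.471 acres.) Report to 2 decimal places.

11.05 kg P per acre

P₂O₅ per hectare = 136 × 46% = 62.56 kg.
Elemental P = 62.56 × 0.4364 = 27.3012 kg per hectare.
Convert to per acre: 27.3012 × 0.404694 = 11.0486 kg.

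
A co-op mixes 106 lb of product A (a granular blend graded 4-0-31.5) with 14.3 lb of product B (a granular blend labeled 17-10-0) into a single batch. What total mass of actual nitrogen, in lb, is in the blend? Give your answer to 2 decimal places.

N mass = 4%×106 + 17%×14.3 = 6.671 lb.

6.67 lb N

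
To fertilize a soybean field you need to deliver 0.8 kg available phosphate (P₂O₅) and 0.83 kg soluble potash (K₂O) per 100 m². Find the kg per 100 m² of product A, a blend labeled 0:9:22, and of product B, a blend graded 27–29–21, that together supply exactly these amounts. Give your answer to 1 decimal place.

1.6 kg product A, 2.3 kg product B

Per-100 m² balance (a = product A, b = product B):
P₂O₅: 0.09·a + 0.29·b = 0.8
K₂O: 0.22·a + 0.21·b = 0.83
Eliminate b: (row1) − 0.29/0.21·(row2) → -0.21381·a = -0.34619, so a = 1.61915.
Then b = (0.83 − 0.22·1.61915) / 0.21 = 2.25612.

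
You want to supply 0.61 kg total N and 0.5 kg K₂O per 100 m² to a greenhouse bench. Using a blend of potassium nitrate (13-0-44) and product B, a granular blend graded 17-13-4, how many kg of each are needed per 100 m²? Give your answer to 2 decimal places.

0.87 kg potassium nitrate, 2.92 kg product B

Let a = kg of potassium nitrate, b = kg of product B (per 100 m²).
N: 0.13·a + 0.17·b = 0.61
K₂O: 0.44·a + 0.04·b = 0.5
Eliminate a: (row1) − 0.13/0.44·(row2) → 0.158182·b = 0.462273, so b = 2.92241.
Back-substitute: a = (0.61 − 0.17·2.92241) / 0.13 = 0.87069.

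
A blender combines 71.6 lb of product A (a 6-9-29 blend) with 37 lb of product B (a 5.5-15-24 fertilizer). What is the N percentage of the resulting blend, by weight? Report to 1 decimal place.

Total mass = 71.6 + 37 = 108.6 lb.
N mass = 6%×71.6 + 5.5%×37 = 6.331 lb.
% N = 6.331 / 108.6 = 5.82965%.

5.8% N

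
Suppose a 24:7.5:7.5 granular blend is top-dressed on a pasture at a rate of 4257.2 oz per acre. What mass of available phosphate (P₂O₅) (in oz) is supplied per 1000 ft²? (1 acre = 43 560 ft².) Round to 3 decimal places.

P₂O₅ per acre = 4257.2 × 7.5% = 319.29 oz.
Convert to per 1000 ft²: 319.29 × 0.0229568 = 7.32989 oz.

7.330 oz P₂O₅ per thousand sq ft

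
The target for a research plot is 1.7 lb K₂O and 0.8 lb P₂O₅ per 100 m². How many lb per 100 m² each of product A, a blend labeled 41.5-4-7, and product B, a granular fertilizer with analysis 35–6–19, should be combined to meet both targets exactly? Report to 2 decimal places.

14.71 lb product A, 3.53 lb product B

Let a = lb of product A, b = lb of product B (per 100 m²).
K₂O: 0.07·a + 0.19·b = 1.7
P₂O₅: 0.04·a + 0.06·b = 0.8
Eliminate a: (row1) − 0.07/0.04·(row2) → 0.085·b = 0.3, so b = 3.52941.
Back-substitute: a = (1.7 − 0.19·3.52941) / 0.07 = 14.7059.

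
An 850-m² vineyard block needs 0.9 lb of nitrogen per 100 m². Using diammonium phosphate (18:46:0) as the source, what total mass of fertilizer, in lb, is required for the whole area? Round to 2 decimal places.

Product per 100 m² = 0.9 / 18% = 5 lb.
Total product = 5 × 850 / 100 = 42.5 lb.

42.50 lb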